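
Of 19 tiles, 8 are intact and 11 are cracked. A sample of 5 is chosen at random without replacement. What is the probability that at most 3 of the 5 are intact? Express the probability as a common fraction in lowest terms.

5401/5814

There are C(19,5) = 11628 ways to choose the 5.
Count the complement (more than 3 intact): C(8,4)·C(11,1) + C(8,5)·C(11,0) = 770 + 56 = 826.
Probability = 1 − 826/11628 = 10802/11628 = 5401/5814.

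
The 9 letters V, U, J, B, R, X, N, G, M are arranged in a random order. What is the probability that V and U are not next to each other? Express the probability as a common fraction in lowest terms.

7/9

There are 9! = 362880 arrangements.
Arrangements with V and U adjacent: 2·8! = 80640.
So not adjacent: 362880 − 80640 = 282240, probability 282240/362880 = 7/9.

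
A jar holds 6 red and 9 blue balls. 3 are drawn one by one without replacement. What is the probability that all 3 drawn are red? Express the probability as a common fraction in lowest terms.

Multiply the conditional probabilities at each draw: 6/15 · 5/14 · 4/13 = 120/2730 = 4/91.

4/91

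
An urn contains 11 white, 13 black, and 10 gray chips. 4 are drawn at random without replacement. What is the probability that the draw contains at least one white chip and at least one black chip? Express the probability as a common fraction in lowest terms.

1443/2108

There are C(34,4) = 46376 possible draws.
By inclusion-exclusion on the complements, draws missing all white or all black: C(23,4) + C(21,4) − C(10,4) = 8855 + 5985 − 210 = 14630.
So draws with at least one of each: 46376 − 14630 = 31746, probability 31746/46376 = 1443/2108.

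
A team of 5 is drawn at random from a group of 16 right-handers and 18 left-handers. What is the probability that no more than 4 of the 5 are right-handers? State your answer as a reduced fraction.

5706/5797

There are C(34,5) = 278256 ways to choose the 5.
The complement is exactly 5 right-handers: C(16,5)·C(18,0) = 4368.
Probability = 1 − 4368/278256 = 273888/278256 = 5706/5797.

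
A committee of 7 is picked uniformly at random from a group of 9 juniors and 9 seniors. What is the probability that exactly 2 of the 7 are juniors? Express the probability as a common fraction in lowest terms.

There are C(18,7) = 31824 ways to choose 7 from 18.
Selections with exactly 2 juniors: choose 2 of the 9 juniors and 5 of the 9 seniors, C(9,2)·C(9,5) = 36·126 = 4536.
Probability = 4536/31824 = 63/442.

63/442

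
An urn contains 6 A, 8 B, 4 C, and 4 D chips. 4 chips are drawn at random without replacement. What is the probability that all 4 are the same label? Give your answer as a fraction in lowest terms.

87/7315

There are C(22,4) = 7315 ways to draw 4 chips.
All same label: C(6,4) + C(8,4) + C(4,4) + C(4,4) = 15 + 70 + 1 + 1 = 87.
Probability = 87/7315.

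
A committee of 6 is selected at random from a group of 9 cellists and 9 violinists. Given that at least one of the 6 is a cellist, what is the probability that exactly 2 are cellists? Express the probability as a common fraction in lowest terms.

27/110

Work in counts. Selections with at least one cellist: C(18,6) − C(9,6) = 18564 − 84 = 18480.
Of those, selections where exactly 2 are cellists: C(9,2)·C(9,4) = 36·126 = 4536.
Conditional probability = 4536/18480 = 27/110.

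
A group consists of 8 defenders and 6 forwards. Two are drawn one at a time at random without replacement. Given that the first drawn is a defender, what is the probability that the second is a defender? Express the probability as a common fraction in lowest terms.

After removing one defender, 13 remain: 7 defenders and 6 forwards.
So the probability the next is a defender is 7/13.

7/13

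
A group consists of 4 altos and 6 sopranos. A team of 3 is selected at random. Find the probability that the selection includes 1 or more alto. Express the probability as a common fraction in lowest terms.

5/6

There are C(10,3) = 120 ways to choose the 3.
The complement is all 3 are sopranos: C(6,3) = 20.
Probability = 1 − 20/120 = 100/120 = 5/6.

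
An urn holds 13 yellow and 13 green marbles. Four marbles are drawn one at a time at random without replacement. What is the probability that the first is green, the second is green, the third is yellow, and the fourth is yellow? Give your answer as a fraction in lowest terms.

39/575

Multiply the conditional probabilities at each draw: 13/26 · 12/25 · 13/24 · 12/23 = 24336/358800 = 39/575.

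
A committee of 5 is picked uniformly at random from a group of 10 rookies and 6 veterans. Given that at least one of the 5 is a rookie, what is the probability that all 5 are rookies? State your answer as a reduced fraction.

Work in counts. Selections with at least one rookie: C(16,5) − C(6,5) = 4368 − 6 = 4362.
Of those, selections where all 5 are rookies: C(10,5) = 252.
Conditional probability = 252/4362 = 42/727.

42/727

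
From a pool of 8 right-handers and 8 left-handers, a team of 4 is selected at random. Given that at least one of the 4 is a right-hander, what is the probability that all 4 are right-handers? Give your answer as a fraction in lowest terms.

1/25

Work in counts. Selections with at least one right-hander: C(16,4) − C(8,4) = 1820 − 70 = 1750.
Of those, selections where all 4 are right-handers: C(8,4) = 70.
Conditional probability = 70/1750 = 1/25.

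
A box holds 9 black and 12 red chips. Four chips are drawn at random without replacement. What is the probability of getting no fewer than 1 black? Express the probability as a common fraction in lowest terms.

Total selections: C(21,4) = 5985.
The complement is all 4 are red: C(12,4) = 495.
Probability = 1 − 495/5985 = 5490/5985 = 122/133.

122/133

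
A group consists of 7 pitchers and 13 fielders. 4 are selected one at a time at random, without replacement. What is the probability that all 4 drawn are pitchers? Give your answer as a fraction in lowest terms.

7/969

Multiply the conditional probabilities at each draw: 7/20 · 6/19 · 5/18 · 4/17 = 840/116280 = 7/969.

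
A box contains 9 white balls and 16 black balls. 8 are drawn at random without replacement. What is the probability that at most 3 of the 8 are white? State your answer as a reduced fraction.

17134/24035

Total selections: C(25,8) = 1081575.
Favorable selections (at most 3 white): C(9,0)·C(16,8) + C(9,1)·C(16,7) + C(9,2)·C(16,6) + C(9,3)·C(16,5) = 12870 + 102960 + 288288 + 366912 = 771030.
Probability = 771030/1081575 = 17134/24035.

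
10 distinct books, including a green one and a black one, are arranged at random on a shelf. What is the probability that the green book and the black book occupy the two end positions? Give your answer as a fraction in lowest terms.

1/45

There are 10! = 3628800 arrangements.
Place the green book and the black book at the ends in 2 ways, arrange the remaining 8 in 8! = 40320 ways: 2·40320 = 80640.
Probability = 80640/3628800 = 1/45.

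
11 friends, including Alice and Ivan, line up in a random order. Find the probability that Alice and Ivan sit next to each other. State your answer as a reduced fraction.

2/11

There are 11! = 39916800 arrangements.
Treat Alice and Ivan as a block: 10! arrangements of the blocks × 2 orders within the block = 2·3628800 = 7257600.
Probability = 7257600/39916800 = 2/11.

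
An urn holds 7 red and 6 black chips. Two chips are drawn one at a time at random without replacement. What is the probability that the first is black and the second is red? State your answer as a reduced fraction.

7/26

Multiply the conditional probabilities at each draw: 6/13 · 7/12 = 42/156 = 7/26.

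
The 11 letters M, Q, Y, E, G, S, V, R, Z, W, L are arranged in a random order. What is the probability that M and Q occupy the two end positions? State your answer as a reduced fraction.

There are 11! = 39916800 arrangements.
Place M and Q at the ends in 2 ways, arrange the remaining 9 in 9! = 362880 ways: 2·362880 = 725760.
Probability = 725760/39916800 = 1/55.

1/55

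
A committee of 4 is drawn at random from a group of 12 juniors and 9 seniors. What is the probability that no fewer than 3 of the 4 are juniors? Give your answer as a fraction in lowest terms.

Total selections: C(21,4) = 5985.
Favorable selections (no fewer than 3 juniors): C(12,3)·C(9,1) + C(12,4)·C(9,0) = 1980 + 495 = 2475.
Probability = 2475/5985 = 55/133.

55/133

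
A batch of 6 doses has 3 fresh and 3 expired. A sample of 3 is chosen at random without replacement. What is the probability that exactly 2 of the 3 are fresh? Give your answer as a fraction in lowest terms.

Total number of selections: C(6,3) = 20.
Selections with exactly 2 fresh: choose 2 of the 3 fresh and 1 of the 3 expired, C(3,2)·C(3,1) = 3·3 = 9.
Probability = 9/20.

9/20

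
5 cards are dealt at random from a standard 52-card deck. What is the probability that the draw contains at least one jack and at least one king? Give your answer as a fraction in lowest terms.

6509/64974

There are C(52,5) = 2598960 possible draws.
By inclusion-exclusion on the complements, draws missing all jacks or all kings: C(48,5) + C(48,5) − C(44,5) = 1712304 + 1712304 − 1086008 = 2338600.
So draws with at least one of each: 2598960 − 2338600 = 260360, probability 260360/2598960 = 6509/64974.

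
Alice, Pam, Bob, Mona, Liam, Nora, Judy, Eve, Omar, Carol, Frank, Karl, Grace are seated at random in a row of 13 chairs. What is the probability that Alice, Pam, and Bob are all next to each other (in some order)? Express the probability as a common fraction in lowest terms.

1/26

There are 13! = 6227020800 arrangements.
Treat the three as one block: 11! placements × 3! orders within the block = 39916800·6 = 239500800.
Probability = 239500800/6227020800 = 1/26.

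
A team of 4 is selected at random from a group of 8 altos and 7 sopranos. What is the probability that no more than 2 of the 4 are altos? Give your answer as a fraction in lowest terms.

Total selections: C(15,4) = 1365.
Favorable selections (no more than 2 altos): C(8,0)·C(7,4) + C(8,1)·C(7,3) + C(8,2)·C(7,2) = 35 + 280 + 588 = 903.
Probability = 903/1365 = 43/65.

43/65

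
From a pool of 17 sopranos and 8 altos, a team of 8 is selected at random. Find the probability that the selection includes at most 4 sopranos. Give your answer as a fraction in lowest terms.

8345/43263

Total selections: C(25,8) = 1081575.
Count the complement (more than 4 sopranos): C(17,5)·C(8,3) + C(17,6)·C(8,2) + C(17,7)·C(8,1) + C(17,8)·C(8,0) = 346528 + 346528 + 155584 + 24310 = 872950.
Probability = 1 − 872950/1081575 = 208625/1081575 = 8345/43263.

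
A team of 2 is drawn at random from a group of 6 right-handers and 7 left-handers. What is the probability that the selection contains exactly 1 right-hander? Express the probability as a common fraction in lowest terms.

7/13

Total number of selections: C(13,2) = 78.
Selections with exactly 1 right-hander: choose 1 of the 6 right-handers and 1 of the 7 left-handers, C(6,1)·C(7,1) = 6·7 = 42.
Probability = 42/78 = 7/13.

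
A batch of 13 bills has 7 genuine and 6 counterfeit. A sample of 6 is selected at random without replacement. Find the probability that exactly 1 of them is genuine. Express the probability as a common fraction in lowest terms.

There are C(13,6) = 1716 ways to choose 6 from 13.
Selections with exactly 1 genuine: choose 1 of the 7 genuine and 5 of the 6 counterfeit, C(7,1)·C(6,5) = 7·6 = 42.
Probability = 42/1716 = 7/286.

7/286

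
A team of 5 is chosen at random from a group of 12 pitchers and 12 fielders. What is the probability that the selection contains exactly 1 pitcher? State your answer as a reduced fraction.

There are C(24,5) = 42504 ways to choose 5 from 24.
Selections with exactly 1 pitcher: choose 1 of the 12 pitchers and 4 of the 12 fielders, C(12,1)·C(12,4) = 12·495 = 5940.
Probability = 5940/42504 = 45/322.

45/322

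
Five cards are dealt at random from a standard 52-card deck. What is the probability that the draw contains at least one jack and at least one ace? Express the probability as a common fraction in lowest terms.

6509/64974

There are C(52,5) = 2598960 possible draws.
By inclusion-exclusion on the complements, draws missing all jacks or all aces: C(48,5) + C(48,5) − C(44,5) = 1712304 + 1712304 − 1086008 = 2338600.
So draws with at least one of each: 2598960 − 2338600 = 260360, probability 260360/2598960 = 6509/64974.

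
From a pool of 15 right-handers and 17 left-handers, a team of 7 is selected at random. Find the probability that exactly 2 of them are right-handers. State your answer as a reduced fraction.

There are C(32,7) = 3365856 ways to choose 7 from 32.
Selections with exactly 2 right-handers: choose 2 of the 15 right-handers and 5 of the 17 left-handers, C(15,2)·C(17,5) = 105·6188 = 649740.
Probability = 649740/3365856 = 4165/21576.

4165/21576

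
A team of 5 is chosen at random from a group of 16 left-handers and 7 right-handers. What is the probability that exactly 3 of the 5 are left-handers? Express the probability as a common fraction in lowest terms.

1680/4807

The sample space is all 5-subsets of the 23: C(23,5) = 33649.
Selections with exactly 3 left-handers: choose 3 of the 16 left-handers and 2 of the 7 right-handers, C(16,3)·C(7,2) = 560·21 = 11760.
Probability = 11760/33649 = 1680/4807.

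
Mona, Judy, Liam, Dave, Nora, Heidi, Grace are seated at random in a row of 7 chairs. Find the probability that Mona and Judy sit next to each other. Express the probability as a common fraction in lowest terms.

There are 7! = 5040 arrangements.
Treat Mona and Judy as a block: 6! arrangements of the blocks × 2 orders within the block = 2·720 = 1440.
Probability = 1440/5040 = 2/7.

2/7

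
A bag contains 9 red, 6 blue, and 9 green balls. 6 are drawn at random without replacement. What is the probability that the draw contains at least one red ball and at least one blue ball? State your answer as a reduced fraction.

1443/1748

There are C(24,6) = 134596 possible draws.
By inclusion-exclusion on the complements, draws missing all red or all blue: C(15,6) + C(18,6) − C(9,6) = 5005 + 18564 − 84 = 23485.
So draws with at least one of each: 134596 − 23485 = 111111, probability 111111/134596 = 1443/1748.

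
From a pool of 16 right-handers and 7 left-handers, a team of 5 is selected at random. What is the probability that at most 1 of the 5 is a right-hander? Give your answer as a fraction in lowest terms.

83/4807

Total selections: C(23,5) = 33649.
Favorable selections (at most 1 right-hander): C(16,0)·C(7,5) + C(16,1)·C(7,4) = 21 + 560 = 581.
Probability = 581/33649 = 83/4807.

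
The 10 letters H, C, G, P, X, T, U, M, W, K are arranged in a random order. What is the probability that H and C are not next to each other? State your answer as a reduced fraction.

There are 10! = 3628800 arrangements.
Arrangements with H and C adjacent: 2·9! = 725760.
So not adjacent: 3628800 − 725760 = 2903040, probability 2903040/3628800 = 4/5.

4/5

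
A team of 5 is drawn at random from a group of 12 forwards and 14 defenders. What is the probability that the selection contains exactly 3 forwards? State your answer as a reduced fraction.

7/23

There are C(26,5) = 65780 ways to choose 5 from 26.
Selections with exactly 3 forwards: choose 3 of the 12 forwards and 2 of the 14 defenders, C(12,3)·C(14,2) = 220·91 = 20020.
Probability = 20020/65780 = 7/23.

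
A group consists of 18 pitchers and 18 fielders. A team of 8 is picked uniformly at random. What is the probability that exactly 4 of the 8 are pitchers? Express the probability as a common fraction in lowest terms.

3060/9889

There are C(36,8) = 30260340 ways to choose 8 from 36.
Selections with exactly 4 pitchers: choose 4 of the 18 pitchers and 4 of the 18 fielders, C(18,4)·C(18,4) = 3060·3060 = 9363600.
Probability = 9363600/30260340 = 3060/9889.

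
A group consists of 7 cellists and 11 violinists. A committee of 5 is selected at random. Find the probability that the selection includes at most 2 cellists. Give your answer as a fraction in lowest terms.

99/136

There are C(18,5) = 8568 ways to choose the 5.
Favorable selections (at most 2 cellists): C(7,0)·C(11,5) + C(7,1)·C(11,4) + C(7,2)·C(11,3) = 462 + 2310 + 3465 = 6237.
Probability = 6237/8568 = 99/136.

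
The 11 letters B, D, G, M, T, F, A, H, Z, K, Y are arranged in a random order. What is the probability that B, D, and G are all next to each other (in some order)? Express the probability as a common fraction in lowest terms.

3/55

There are 11! = 39916800 arrangements.
Treat the three as one block: 9! placements × 3! orders within the block = 362880·6 = 2177280.
Probability = 2177280/39916800 = 3/55.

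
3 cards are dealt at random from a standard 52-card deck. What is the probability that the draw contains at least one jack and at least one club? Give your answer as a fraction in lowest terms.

There are C(52,3) = 22100 possible draws.
By inclusion-exclusion on the complements, draws missing all jacks or all clubs: C(48,3) + C(39,3) − C(36,3) = 17296 + 9139 − 7140 = 19295.
So draws with at least one of each: 22100 − 19295 = 2805, probability 2805/22100 = 33/260.

33/260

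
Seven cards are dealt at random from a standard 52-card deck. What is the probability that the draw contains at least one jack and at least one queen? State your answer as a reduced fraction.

3105873/16723070

There are C(52,7) = 133784560 possible draws.
By inclusion-exclusion on the complements, draws missing all jacks or all queens: C(48,7) + C(48,7) − C(44,7) = 73629072 + 73629072 − 38320568 = 108937576.
So draws with at least one of each: 133784560 − 108937576 = 24846984, probability 24846984/133784560 = 3105873/16723070.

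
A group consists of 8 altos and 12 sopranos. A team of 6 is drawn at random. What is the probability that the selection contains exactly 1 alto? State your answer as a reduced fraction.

264/1615

There are C(20,6) = 38760 ways to choose 6 from 20.
Selections with exactly 1 alto: choose 1 of the 8 altos and 5 of the 12 sopranos, C(8,1)·C(12,5) = 8·792 = 6336.
Probability = 6336/38760 = 264/1615.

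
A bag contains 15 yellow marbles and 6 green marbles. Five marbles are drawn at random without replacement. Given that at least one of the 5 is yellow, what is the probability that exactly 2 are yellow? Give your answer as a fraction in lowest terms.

Work in counts. Selections with at least one yellow: C(21,5) − C(6,5) = 20349 − 6 = 20343.
Of those, selections where exactly 2 are yellow: C(15,2)·C(6,3) = 105·20 = 2100.
Conditional probability = 2100/20343 = 700/6781.

700/6781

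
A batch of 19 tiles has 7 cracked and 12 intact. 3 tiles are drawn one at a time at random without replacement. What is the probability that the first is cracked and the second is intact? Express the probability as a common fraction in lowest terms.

14/57

Multiply the conditional probabilities at each draw: 7/19 · 12/18 = 84/342 = 14/57.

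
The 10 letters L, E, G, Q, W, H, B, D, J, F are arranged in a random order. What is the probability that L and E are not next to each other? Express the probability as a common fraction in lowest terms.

4/5

There are 10! = 3628800 arrangements.
Arrangements with L and E adjacent: 2·9! = 725760.
So not adjacent: 3628800 − 725760 = 2903040, probability 2903040/3628800 = 4/5.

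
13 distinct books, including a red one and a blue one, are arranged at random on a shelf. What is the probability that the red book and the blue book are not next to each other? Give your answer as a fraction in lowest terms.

11/13

There are 13! = 6227020800 arrangements.
Arrangements with the red book and the blue book adjacent: 2·12! = 958003200.
So not adjacent: 6227020800 − 958003200 = 5269017600, probability 5269017600/6227020800 = 11/13.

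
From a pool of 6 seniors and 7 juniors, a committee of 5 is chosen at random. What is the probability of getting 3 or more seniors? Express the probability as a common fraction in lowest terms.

59/143

There are C(13,5) = 1287 ways to choose the 5.
Favorable selections (3 or more seniors): C(6,3)·C(7,2) + C(6,4)·C(7,1) + C(6,5)·C(7,0) = 420 + 105 + 6 = 531.
Probability = 531/1287 = 59/143.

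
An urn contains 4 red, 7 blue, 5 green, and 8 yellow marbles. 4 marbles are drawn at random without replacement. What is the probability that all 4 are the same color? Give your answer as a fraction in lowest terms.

37/3542

There are C(24,4) = 10626 ways to draw 4 marbles.
All same color: C(4,4) + C(7,4) + C(5,4) + C(8,4) = 1 + 35 + 5 + 70 = 111.
Probability = 111/10626 = 37/3542.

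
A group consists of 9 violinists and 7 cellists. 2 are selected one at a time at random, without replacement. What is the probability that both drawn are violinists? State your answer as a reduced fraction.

Multiply the conditional probabilities at each draw: 9/16 · 8/15 = 72/240 = 3/10.

3/10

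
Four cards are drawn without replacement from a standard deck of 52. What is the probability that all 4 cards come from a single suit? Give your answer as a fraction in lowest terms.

There are C(52,4) = 270725 possible 4-card hands.
Hands of one suit: 4 suits × C(13,4) = 4·715 = 2860.
Probability = 2860/270725 = 44/4165.

44/4165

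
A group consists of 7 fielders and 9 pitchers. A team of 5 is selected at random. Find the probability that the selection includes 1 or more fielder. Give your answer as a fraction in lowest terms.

101/104

Total selections: C(16,5) = 4368.
The complement is all 5 are pitchers: C(9,5) = 126.
Probability = 1 − 126/4368 = 4242/4368 = 101/104.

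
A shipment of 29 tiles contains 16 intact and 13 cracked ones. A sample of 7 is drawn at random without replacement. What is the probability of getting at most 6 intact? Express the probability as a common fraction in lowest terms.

5959/6003

There are C(29,7) = 1560780 ways to choose the 7.
The complement is exactly 7 intact: C(16,7)·C(13,0) = 11440.
Probability = 1 − 11440/1560780 = 1549340/1560780 = 5959/6003.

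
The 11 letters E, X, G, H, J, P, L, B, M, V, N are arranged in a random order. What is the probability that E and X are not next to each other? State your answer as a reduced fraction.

There are 11! = 39916800 arrangements.
Arrangements with E and X adjacent: 2·10! = 7257600.
So not adjacent: 39916800 − 7257600 = 32659200, probability 32659200/39916800 = 9/11.

9/11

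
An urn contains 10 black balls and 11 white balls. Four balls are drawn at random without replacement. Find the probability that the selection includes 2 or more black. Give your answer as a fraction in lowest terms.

89/133

There are C(21,4) = 5985 ways to choose the 4.
Count the complement (fewer than 2 black): C(10,0)·C(11,4) + C(10,1)·C(11,3) = 330 + 1650 = 1980.
Probability = 1 − 1980/5985 = 4005/5985 = 89/133.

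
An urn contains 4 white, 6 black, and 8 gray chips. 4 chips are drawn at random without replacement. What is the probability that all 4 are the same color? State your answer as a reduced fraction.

43/1530

There are C(18,4) = 3060 ways to draw 4 chips.
All same color: C(4,4) + C(6,4) + C(8,4) = 1 + 15 + 70 = 86.
Probability = 86/3060 = 43/1530.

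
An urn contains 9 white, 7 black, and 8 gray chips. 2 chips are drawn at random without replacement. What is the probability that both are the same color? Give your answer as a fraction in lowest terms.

85/276

There are C(24,2) = 276 ways to draw 2 chips.
All same color: C(9,2) + C(7,2) + C(8,2) = 36 + 21 + 28 = 85.
Probability = 85/276.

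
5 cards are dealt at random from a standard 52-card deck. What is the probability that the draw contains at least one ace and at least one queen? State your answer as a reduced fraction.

6509/64974

There are C(52,5) = 2598960 possible draws.
By inclusion-exclusion on the complements, draws missing all aces or all queens: C(48,5) + C(48,5) − C(44,5) = 1712304 + 1712304 − 1086008 = 2338600.
So draws with at least one of each: 2598960 − 2338600 = 260360, probability 260360/2598960 = 6509/64974.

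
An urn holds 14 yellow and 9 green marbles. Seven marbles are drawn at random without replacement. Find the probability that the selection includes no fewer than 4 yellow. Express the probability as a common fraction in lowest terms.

There are C(23,7) = 245157 ways to choose the 7.
Favorable selections (no fewer than 4 yellow): C(14,4)·C(9,3) + C(14,5)·C(9,2) + C(14,6)·C(9,1) + C(14,7)·C(9,0) = 84084 + 72072 + 27027 + 3432 = 186615.
Probability = 186615/245157 = 5655/7429.

5655/7429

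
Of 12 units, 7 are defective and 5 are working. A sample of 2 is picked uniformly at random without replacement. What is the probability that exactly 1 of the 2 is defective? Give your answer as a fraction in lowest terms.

The sample space is all 2-subsets of the 12: C(12,2) = 66.
Selections with exactly 1 defective: choose 1 of the 7 defective and 1 of the 5 working, C(7,1)·C(5,1) = 7·5 = 35.
Probability = 35/66.

35/66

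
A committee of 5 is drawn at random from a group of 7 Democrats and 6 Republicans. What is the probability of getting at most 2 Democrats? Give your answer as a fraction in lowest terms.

59/143

Total selections: C(13,5) = 1287.
Favorable selections (at most 2 Democrats): C(7,0)·C(6,5) + C(7,1)·C(6,4) + C(7,2)·C(6,3) = 6 + 105 + 420 = 531.
Probability = 531/1287 = 59/143.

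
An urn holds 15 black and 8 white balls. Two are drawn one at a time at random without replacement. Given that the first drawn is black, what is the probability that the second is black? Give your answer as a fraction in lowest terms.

7/11

After removing one black, 22 remain: 14 black and 8 white.
So the probability the next is black is 14/22 = 7/11.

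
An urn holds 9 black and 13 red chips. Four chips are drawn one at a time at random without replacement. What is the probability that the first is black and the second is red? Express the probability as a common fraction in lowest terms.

Multiply the conditional probabilities at each draw: 9/22 · 13/21 = 117/462 = 39/154.

39/154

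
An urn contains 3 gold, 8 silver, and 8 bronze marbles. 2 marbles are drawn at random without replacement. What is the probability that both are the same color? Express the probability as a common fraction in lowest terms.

There are C(19,2) = 171 ways to draw 2 marbles.
All same color: C(3,2) + C(8,2) + C(8,2) = 3 + 28 + 28 = 59.
Probability = 59/171.

59/171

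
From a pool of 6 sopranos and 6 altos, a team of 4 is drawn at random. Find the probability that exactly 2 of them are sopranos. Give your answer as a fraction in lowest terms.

Total number of selections: C(12,4) = 495.
Selections with exactly 2 sopranos: choose 2 of the 6 sopranos and 2 of the 6 altos, C(6,2)·C(6,2) = 15·15 = 225.
Probability = 225/495 = 5/11.

5/11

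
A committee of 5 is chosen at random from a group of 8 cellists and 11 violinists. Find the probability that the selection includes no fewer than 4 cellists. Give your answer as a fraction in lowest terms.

There are C(19,5) = 11628 ways to choose the 5.
Favorable selections (no fewer than 4 cellists): C(8,4)·C(11,1) + C(8,5)·C(11,0) = 770 + 56 = 826.
Probability = 826/11628 = 413/5814.

413/5814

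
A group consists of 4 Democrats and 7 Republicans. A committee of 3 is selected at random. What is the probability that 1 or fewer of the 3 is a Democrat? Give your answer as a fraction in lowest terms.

119/165

There are C(11,3) = 165 ways to choose the 3.
Favorable selections (1 or fewer Democrat): C(4,0)·C(7,3) + C(4,1)·C(7,2) = 35 + 84 = 119.
Probability = 119/165.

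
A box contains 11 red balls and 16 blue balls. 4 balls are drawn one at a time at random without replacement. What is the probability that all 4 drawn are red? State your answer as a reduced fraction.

Multiply the conditional probabilities at each draw: 11/27 · 10/26 · 9/25 · 8/24 = 7920/421200 = 11/585.

11/585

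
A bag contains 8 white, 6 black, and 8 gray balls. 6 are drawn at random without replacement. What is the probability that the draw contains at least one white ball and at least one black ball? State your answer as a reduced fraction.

There are C(22,6) = 74613 possible draws.
By inclusion-exclusion on the complements, draws missing all white or all black: C(14,6) + C(16,6) − C(8,6) = 3003 + 8008 − 28 = 10983.
So draws with at least one of each: 74613 − 10983 = 63630, probability 63630/74613 = 3030/3553.

3030/3553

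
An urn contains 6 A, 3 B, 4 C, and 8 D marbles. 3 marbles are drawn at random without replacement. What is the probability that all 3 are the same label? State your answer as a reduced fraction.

There are C(21,3) = 1330 ways to draw 3 marbles.
All same label: C(6,3) + C(3,3) + C(4,3) + C(8,3) = 20 + 1 + 4 + 56 = 81.
Probability = 81/1330.

81/1330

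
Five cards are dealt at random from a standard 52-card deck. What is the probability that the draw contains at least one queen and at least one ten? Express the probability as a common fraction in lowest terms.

There are C(52,5) = 2598960 possible draws.
By inclusion-exclusion on the complements, draws missing all queens or all tens: C(48,5) + C(48,5) − C(44,5) = 1712304 + 1712304 − 1086008 = 2338600.
So draws with at least one of each: 2598960 − 2338600 = 260360, probability 260360/2598960 = 6509/64974.

6509/64974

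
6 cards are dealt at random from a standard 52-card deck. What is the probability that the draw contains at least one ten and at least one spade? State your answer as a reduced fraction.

There are C(52,6) = 20358520 possible draws.
By inclusion-exclusion on the complements, draws missing all tens or all spades: C(48,6) + C(39,6) − C(36,6) = 12271512 + 3262623 − 1947792 = 13586343.
So draws with at least one of each: 20358520 − 13586343 = 6772177, probability 6772177/20358520.

6772177/20358520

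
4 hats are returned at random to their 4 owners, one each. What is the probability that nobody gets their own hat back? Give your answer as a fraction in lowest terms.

3/8

There are 4! = 24 assignments.
By inclusion-exclusion, assignments with no fixed points: C(4,0)·4! − C(4,1)·3! + C(4,2)·2! − C(4,3)·1! + C(4,4)·0! = 9.
Probability = 9/24 = 3/8.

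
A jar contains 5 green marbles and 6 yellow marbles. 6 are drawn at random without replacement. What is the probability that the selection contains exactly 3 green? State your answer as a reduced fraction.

The sample space is all 6-subsets of the 11: C(11,6) = 462.
Selections with exactly 3 green: choose 3 of the 5 green and 3 of the 6 yellow, C(5,3)·C(6,3) = 10·20 = 200.
Probability = 200/462 = 100/231.

100/231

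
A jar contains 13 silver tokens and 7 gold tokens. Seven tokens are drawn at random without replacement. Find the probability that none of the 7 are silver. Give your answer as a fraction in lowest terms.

1/77520

There are C(20,7) = 77520 possible selections.
Selections with no silver (all gold): C(7,7) = 1.
Probability = 1/77520.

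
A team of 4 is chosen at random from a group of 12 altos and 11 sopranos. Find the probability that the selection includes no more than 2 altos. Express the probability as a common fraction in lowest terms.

There are C(23,4) = 8855 ways to choose the 4.
Favorable selections (no more than 2 altos): C(12,0)·C(11,4) + C(12,1)·C(11,3) + C(12,2)·C(11,2) = 330 + 1980 + 3630 = 5940.
Probability = 5940/8855 = 108/161.

108/161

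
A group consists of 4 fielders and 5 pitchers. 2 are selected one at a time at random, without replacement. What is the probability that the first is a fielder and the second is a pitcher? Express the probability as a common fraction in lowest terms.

5/18

Multiply the conditional probabilities at each draw: 4/9 · 5/8 = 20/72 = 5/18.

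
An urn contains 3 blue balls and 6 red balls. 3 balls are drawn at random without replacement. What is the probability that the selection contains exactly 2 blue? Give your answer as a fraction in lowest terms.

3/14

The sample space is all 3-subsets of the 9: C(9,3) = 84.
Selections with exactly 2 blue: choose 2 of the 3 blue and 1 of the 6 red, C(3,2)·C(6,1) = 3·6 = 18.
Probability = 18/84 = 3/14.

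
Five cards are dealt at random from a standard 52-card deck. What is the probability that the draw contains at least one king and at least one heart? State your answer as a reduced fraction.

229297/866320

There are C(52,5) = 2598960 possible draws.
By inclusion-exclusion on the complements, draws missing all kings or all hearts: C(48,5) + C(39,5) − C(36,5) = 1712304 + 575757 − 376992 = 1911069.
So draws with at least one of each: 2598960 − 1911069 = 687891, probability 687891/2598960 = 229297/866320.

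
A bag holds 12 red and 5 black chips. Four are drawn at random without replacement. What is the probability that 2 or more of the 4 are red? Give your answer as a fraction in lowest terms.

451/476

Total selections: C(17,4) = 2380.
Count the complement (fewer than 2 red): C(12,0)·C(5,4) + C(12,1)·C(5,3) = 5 + 120 = 125.
Probability = 1 − 125/2380 = 2255/2380 = 451/476.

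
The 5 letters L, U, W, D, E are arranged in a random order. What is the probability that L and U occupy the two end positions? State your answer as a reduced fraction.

1/10

There are 5! = 120 arrangements.
Place L and U at the ends in 2 ways, arrange the remaining 3 in 3! = 6 ways: 2·6 = 12.
Probability = 12/120 = 1/10.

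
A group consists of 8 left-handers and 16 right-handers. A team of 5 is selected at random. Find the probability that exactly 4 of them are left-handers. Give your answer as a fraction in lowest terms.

20/759

The sample space is all 5-subsets of the 24: C(24,5) = 42504.
Selections with exactly 4 left-handers: choose 4 of the 8 left-handers and 1 of the 16 right-handers, C(8,4)·C(16,1) = 70·16 = 1120.
Probability = 1120/42504 = 20/759.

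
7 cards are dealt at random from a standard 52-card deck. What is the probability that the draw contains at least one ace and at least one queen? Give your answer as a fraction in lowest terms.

There are C(52,7) = 133784560 possible draws.
By inclusion-exclusion on the complements, draws missing all aces or all queens: C(48,7) + C(48,7) − C(44,7) = 73629072 + 73629072 − 38320568 = 108937576.
So draws with at least one of each: 133784560 − 108937576 = 24846984, probability 24846984/133784560 = 3105873/16723070.

3105873/16723070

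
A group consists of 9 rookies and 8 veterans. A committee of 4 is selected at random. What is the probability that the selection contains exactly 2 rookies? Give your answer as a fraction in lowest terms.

There are C(17,4) = 2380 ways to choose 4 from 17.
Selections with exactly 2 rookies: choose 2 of the 9 rookies and 2 of the 8 veterans, C(9,2)·C(8,2) = 36·28 = 1008.
Probability = 1008/2380 = 36/85.

36/85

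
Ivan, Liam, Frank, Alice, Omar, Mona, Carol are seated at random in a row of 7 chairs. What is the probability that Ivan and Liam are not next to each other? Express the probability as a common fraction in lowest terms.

5/7

There are 7! = 5040 arrangements.
Arrangements with Ivan and Liam adjacent: 2·6! = 1440.
So not adjacent: 5040 − 1440 = 3600, probability 3600/5040 = 5/7.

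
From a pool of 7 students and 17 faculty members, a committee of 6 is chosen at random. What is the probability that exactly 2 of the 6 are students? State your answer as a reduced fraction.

There are C(24,6) = 134596 ways to choose 6 from 24.
Selections with exactly 2 students: choose 2 of the 7 students and 4 of the 17 faculty members, C(7,2)·C(17,4) = 21·2380 = 49980.
Probability = 49980/134596 = 1785/4807.

1785/4807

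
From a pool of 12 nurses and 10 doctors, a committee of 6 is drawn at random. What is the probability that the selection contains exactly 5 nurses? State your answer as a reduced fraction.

240/2261

The sample space is all 6-subsets of the 22: C(22,6) = 74613.
Selections with exactly 5 nurses: choose 5 of the 12 nurses and 1 of the 10 doctors, C(12,5)·C(10,1) = 792·10 = 7920.
Probability = 7920/74613 = 240/2261.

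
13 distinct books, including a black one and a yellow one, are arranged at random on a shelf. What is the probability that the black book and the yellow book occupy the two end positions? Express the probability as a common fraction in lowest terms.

1/78

There are 13! = 6227020800 arrangements.
Place the black book and the yellow book at the ends in 2 ways, arrange the remaining 11 in 11! = 39916800 ways: 2·39916800 = 79833600.
Probability = 79833600/6227020800 = 1/78.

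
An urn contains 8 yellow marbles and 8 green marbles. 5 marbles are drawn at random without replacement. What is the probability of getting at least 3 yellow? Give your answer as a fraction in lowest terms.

There are C(16,5) = 4368 ways to choose the 5.
Favorable selections (at least 3 yellow): C(8,3)·C(8,2) + C(8,4)·C(8,1) + C(8,5)·C(8,0) = 1568 + 560 + 56 = 2184.
Probability = 2184/4368 = 1/2.

1/2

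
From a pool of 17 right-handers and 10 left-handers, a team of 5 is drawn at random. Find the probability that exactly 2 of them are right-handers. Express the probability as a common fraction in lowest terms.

544/2691

Total number of selections: C(27,5) = 80730.
Selections with exactly 2 right-handers: choose 2 of the 17 right-handers and 3 of the 10 left-handers, C(17,2)·C(10,3) = 136·120 = 16320.
Probability = 16320/80730 = 544/2691.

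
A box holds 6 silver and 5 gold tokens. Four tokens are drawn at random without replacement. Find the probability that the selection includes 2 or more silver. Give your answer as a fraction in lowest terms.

53/66

There are C(11,4) = 330 ways to choose the 4.
Favorable selections (2 or more silver): C(6,2)·C(5,2) + C(6,3)·C(5,1) + C(6,4)·C(5,0) = 150 + 100 + 15 = 265.
Probability = 265/330 = 53/66.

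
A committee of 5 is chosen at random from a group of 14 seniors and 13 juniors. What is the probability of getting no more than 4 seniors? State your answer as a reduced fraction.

3028/3105

There are C(27,5) = 80730 ways to choose the 5.
The complement is exactly 5 seniors: C(14,5)·C(13,0) = 2002.
Probability = 1 − 2002/80730 = 78728/80730 = 3028/3105.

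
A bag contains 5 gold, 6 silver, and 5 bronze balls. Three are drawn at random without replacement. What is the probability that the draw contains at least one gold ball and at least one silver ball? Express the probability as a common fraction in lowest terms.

There are C(16,3) = 560 possible draws.
By inclusion-exclusion on the complements, draws missing all gold or all silver: C(11,3) + C(10,3) − C(5,3) = 165 + 120 − 10 = 275.
So draws with at least one of each: 560 − 275 = 285, probability 285/560 = 57/112.

57/112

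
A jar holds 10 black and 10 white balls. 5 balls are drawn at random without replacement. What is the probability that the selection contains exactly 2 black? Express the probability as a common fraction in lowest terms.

The sample space is all 5-subsets of the 20: C(20,5) = 15504.
Selections with exactly 2 black: choose 2 of the 10 black and 3 of the 10 white, C(10,2)·C(10,3) = 45·120 = 5400.
Probability = 5400/15504 = 225/646.

225/646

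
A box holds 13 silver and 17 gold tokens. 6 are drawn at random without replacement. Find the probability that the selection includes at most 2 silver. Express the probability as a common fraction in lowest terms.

68/145

There are C(30,6) = 593775 ways to choose the 6.
Favorable selections (at most 2 silver): C(13,0)·C(17,6) + C(13,1)·C(17,5) + C(13,2)·C(17,4) = 12376 + 80444 + 185640 = 278460.
Probability = 278460/593775 = 68/145.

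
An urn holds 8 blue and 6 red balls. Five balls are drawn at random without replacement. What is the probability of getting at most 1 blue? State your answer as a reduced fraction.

9/143

Total selections: C(14,5) = 2002.
Favorable selections (at most 1 blue): C(8,0)·C(6,5) + C(8,1)·C(6,4) = 6 + 120 = 126.
Probability = 126/2002 = 9/143.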